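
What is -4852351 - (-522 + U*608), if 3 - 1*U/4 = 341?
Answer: -4029813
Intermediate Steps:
U = -1352 (U = 12 - 4*341 = 12 - 1364 = -1352)
-4852351 - (-522 + U*608) = -4852351 - (-522 - 1352*608) = -4852351 - (-522 - 822016) = -4852351 - 1*(-822538) = -4852351 + 822538 = -4029813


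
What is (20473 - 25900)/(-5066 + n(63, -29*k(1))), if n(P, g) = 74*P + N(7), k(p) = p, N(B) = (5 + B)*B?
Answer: 5427/320 ≈ 16.959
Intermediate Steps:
N(B) = B*(5 + B)
n(P, g) = 84 + 74*P (n(P, g) = 74*P + 7*(5 + 7) = 74*P + 7*12 = 74*P + 84 = 84 + 74*P)
(20473 - 25900)/(-5066 + n(63, -29*k(1))) = (20473 - 25900)/(-5066 + (84 + 74*63)) = -5427/(-5066 + (84 + 4662)) = -5427/(-5066 + 4746) = -5427/(-320) = -5427*(-1/320) = 5427/320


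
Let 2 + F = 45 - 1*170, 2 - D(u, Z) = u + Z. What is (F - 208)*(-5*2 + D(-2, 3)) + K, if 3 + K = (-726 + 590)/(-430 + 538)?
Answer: 81290/27 ≈ 3010.7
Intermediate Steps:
D(u, Z) = 2 - Z - u (D(u, Z) = 2 - (u + Z) = 2 - (Z + u) = 2 + (-Z - u) = 2 - Z - u)
F = -127 (F = -2 + (45 - 1*170) = -2 + (45 - 170) = -2 - 125 = -127)
K = -115/27 (K = -3 + (-726 + 590)/(-430 + 538) = -3 - 136/108 = -3 - 136*1/108 = -3 - 34/27 = -115/27 ≈ -4.2593)
(F - 208)*(-5*2 + D(-2, 3)) + K = (-127 - 208)*(-5*2 + (2 - 1*3 - 1*(-2))) - 115/27 = -335*(-10 + (2 - 3 + 2)) - 115/27 = -335*(-10 + 1) - 115/27 = -335*(-9) - 115/27 = 3015 - 115/27 = 81290/27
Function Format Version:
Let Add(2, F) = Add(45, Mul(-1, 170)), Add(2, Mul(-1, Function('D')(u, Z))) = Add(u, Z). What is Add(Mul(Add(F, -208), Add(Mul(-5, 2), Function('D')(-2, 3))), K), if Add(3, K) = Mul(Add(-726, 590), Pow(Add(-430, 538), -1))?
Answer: Rational(81290, 27) ≈ 3010.7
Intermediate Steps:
Function('D')(u, Z) = Add(2, Mul(-1, Z), Mul(-1, u)) (Function('D')(u, Z) = Add(2, Mul(-1, Add(u, Z))) = Add(2, Mul(-1, Add(Z, u))) = Add(2, Add(Mul(-1, Z), Mul(-1, u))) = Add(2, Mul(-1, Z), Mul(-1, u)))
F = -127 (F = Add(-2, Add(45, Mul(-1, 170))) = Add(-2, Add(45, -170)) = Add(-2, -125) = -127)
K = Rational(-115, 27) (K = Add(-3, Mul(Add(-726, 590), Pow(Add(-430, 538), -1))) = Add(-3, Mul(-136, Pow(108, -1))) = Add(-3, Mul(-136, Rational(1, 108))) = Add(-3, Rational(-34, 27)) = Rational(-115, 27) ≈ -4.2593)
Add(Mul(Add(F, -208), Add(Mul(-5, 2), Function('D')(-2, 3))), K) = Add(Mul(Add(-127, -208), Add(Mul(-5, 2), Add(2, Mul(-1, 3), Mul(-1, -2)))), Rational(-115, 27)) = Add(Mul(-335, Add(-10, Add(2, -3, 2))), Rational(-115, 27)) = Add(Mul(-335, Add(-10, 1)), Rational(-115, 27)) = Add(Mul(-335, -9), Rational(-115, 27)) = Add(3015, Rational(-115, 27)) = Rational(81290, 27)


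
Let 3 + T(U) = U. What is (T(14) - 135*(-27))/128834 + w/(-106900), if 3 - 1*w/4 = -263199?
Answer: -16905829934/1721544325 ≈ -9.8202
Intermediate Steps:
w = 1052808 (w = 12 - 4*(-263199) = 12 + 1052796 = 1052808)
T(U) = -3 + U
(T(14) - 135*(-27))/128834 + w/(-106900) = ((-3 + 14) - 135*(-27))/128834 + 1052808/(-106900) = (11 + 3645)*(1/128834) + 1052808*(-1/106900) = 3656*(1/128834) - 263202/26725 = 1828/64417 - 263202/26725 = -16905829934/1721544325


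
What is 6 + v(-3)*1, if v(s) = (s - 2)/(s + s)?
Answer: 41/6 ≈ 6.8333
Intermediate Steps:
v(s) = (-2 + s)/(2*s) (v(s) = (-2 + s)/((2*s)) = (-2 + s)*(1/(2*s)) = (-2 + s)/(2*s))
6 + v(-3)*1 = 6 + ((½)*(-2 - 3)/(-3))*1 = 6 + ((½)*(-⅓)*(-5))*1 = 6 + (⅚)*1 = 6 + ⅚ = 41/6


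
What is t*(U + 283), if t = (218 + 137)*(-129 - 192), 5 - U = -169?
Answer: -52077435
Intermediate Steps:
U = 174 (U = 5 - 1*(-169) = 5 + 169 = 174)
t = -113955 (t = 355*(-321) = -113955)
t*(U + 283) = -113955*(174 + 283) = -113955*457 = -52077435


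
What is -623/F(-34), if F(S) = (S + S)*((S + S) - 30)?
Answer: -89/952 ≈ -0.093487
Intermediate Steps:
F(S) = 2*S*(-30 + 2*S) (F(S) = (2*S)*(2*S - 30) = (2*S)*(-30 + 2*S) = 2*S*(-30 + 2*S))
-623/F(-34) = -623*(-1/(136*(-15 - 34))) = -623/(4*(-34)*(-49)) = -623/6664 = -623*1/6664 = -89/952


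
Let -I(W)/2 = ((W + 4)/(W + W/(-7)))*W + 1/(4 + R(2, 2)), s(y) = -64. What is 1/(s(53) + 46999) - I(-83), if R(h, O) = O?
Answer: -8636039/46935 ≈ -184.00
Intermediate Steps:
I(W) = -29/3 - 7*W/3 (I(W) = -2*(((W + 4)/(W + W/(-7)))*W + 1/(4 + 2)) = -2*(((4 + W)/(W + W*(-1/7)))*W + 1/6) = -2*(((4 + W)/(W - W/7))*W + 1/6) = -2*(((4 + W)/((6*W/7)))*W + 1/6) = -2*(((4 + W)*(7/(6*W)))*W + 1/6) = -2*((7*(4 + W)/(6*W))*W + 1/6) = -2*((14/3 + 7*W/6) + 1/6) = -2*(29/6 + 7*W/6) = -29/3 - 7*W/3)
1/(s(53) + 46999) - I(-83) = 1/(-64 + 46999) - (-29/3 - 7/3*(-83)) = 1/46935 - (-29/3 + 581/3) = 1/46935 - 1*184 = 1/46935 - 184 = -8636039/46935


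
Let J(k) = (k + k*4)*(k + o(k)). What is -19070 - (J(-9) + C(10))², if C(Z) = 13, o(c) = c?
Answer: -696399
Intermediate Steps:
J(k) = 10*k² (J(k) = (k + k*4)*(k + k) = (k + 4*k)*(2*k) = (5*k)*(2*k) = 10*k²)
-19070 - (J(-9) + C(10))² = -19070 - (10*(-9)² + 13)² = -19070 - (10*81 + 13)² = -19070 - (810 + 13)² = -19070 - 1*823² = -19070 - 1*677329 = -19070 - 677329 = -696399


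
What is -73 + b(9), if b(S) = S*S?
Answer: 8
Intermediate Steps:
b(S) = S**2
-73 + b(9) = -73 + 9**2 = -73 + 81 = 8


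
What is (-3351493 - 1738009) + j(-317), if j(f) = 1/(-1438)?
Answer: -7318703877/1438 ≈ -5.0895e+6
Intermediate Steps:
j(f) = -1/1438
(-3351493 - 1738009) + j(-317) = (-3351493 - 1738009) - 1/1438 = -5089502 - 1/1438 = -7318703877/1438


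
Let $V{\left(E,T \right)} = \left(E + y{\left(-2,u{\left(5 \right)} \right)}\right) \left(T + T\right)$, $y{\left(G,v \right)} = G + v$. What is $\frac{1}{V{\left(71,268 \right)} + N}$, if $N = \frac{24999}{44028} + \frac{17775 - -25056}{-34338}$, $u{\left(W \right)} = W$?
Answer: $\frac{83990748}{3331351953805} \approx 2.5212 \cdot 10^{-5}$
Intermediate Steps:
$V{\left(E,T \right)} = 2 T \left(3 + E\right)$ ($V{\left(E,T \right)} = \left(E + \left(-2 + 5\right)\right) \left(T + T\right) = \left(E + 3\right) 2 T = \left(3 + E\right) 2 T = 2 T \left(3 + E\right)$)
$N = - \frac{57074867}{83990748}$ ($N = 24999 \cdot \frac{1}{44028} + \left(17775 + 25056\right) \left(- \frac{1}{34338}\right) = \frac{8333}{14676} + 42831 \left(- \frac{1}{34338}\right) = \frac{8333}{14676} - \frac{14277}{11446} = - \frac{57074867}{83990748} \approx -0.67954$)
$\frac{1}{V{\left(71,268 \right)} + N} = \frac{1}{2 \cdot 268 \left(3 + 71\right) - \frac{57074867}{83990748}} = \frac{1}{2 \cdot 268 \cdot 74 - \frac{57074867}{83990748}} = \frac{1}{39664 - \frac{57074867}{83990748}} = \frac{1}{\frac{3331351953805}{83990748}} = \frac{83990748}{3331351953805}$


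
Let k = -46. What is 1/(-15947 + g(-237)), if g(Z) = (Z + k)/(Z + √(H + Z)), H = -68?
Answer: -900523807/14359583649081 - 283*I*√305/14359583649081 ≈ -6.2712e-5 - 3.4419e-10*I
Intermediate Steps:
g(Z) = (-46 + Z)/(Z + √(-68 + Z)) (g(Z) = (Z - 46)/(Z + √(-68 + Z)) = (-46 + Z)/(Z + √(-68 + Z)))
1/(-15947 + g(-237)) = 1/(-15947 + (-46 - 237)/(-237 + √(-68 - 237))) = 1/(-15947 - 283/(-237 + √(-305))) = 1/(-15947 - 283/(-237 + I*√305))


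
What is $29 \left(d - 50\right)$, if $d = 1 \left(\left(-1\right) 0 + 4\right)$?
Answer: $-1334$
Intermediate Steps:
$d = 4$ ($d = 1 \left(0 + 4\right) = 1 \cdot 4 = 4$)
$29 \left(d - 50\right) = 29 \left(4 - 50\right) = 29 \left(-46\right) = -1334$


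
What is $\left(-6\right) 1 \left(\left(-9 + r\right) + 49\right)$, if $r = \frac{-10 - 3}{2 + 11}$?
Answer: $-234$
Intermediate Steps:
$r = -1$ ($r = - \frac{13}{13} = \left(-13\right) \frac{1}{13} = -1$)
$\left(-6\right) 1 \left(\left(-9 + r\right) + 49\right) = \left(-6\right) 1 \left(\left(-9 - 1\right) + 49\right) = - 6 \left(-10 + 49\right) = \left(-6\right) 39 = -234$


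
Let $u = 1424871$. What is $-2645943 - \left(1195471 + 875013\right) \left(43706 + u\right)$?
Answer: $-3040667827211$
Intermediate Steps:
$-2645943 - \left(1195471 + 875013\right) \left(43706 + u\right) = -2645943 - \left(1195471 + 875013\right) \left(43706 + 1424871\right) = -2645943 - 2070484 \cdot 1468577 = -2645943 - 3040665181268 = -3040667827211$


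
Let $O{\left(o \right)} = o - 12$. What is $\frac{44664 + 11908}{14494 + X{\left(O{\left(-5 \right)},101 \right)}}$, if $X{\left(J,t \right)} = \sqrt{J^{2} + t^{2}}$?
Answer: $\frac{409977284}{105032773} - \frac{28286 \sqrt{10490}}{105032773} \approx 3.8757$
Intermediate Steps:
$O{\left(o \right)} = -12 + o$ ($O{\left(o \right)} = o - 12 = -12 + o$)
$\frac{44664 + 11908}{14494 + X{\left(O{\left(-5 \right)},101 \right)}} = \frac{44664 + 11908}{14494 + \sqrt{\left(-12 - 5\right)^{2} + 101^{2}}} = \frac{56572}{14494 + \sqrt{\left(-17\right)^{2} + 10201}} = \frac{56572}{14494 + \sqrt{289 + 10201}} = \frac{56572}{14494 + \sqrt{10490}}$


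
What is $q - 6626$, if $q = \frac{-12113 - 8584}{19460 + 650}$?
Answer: $- \frac{133269557}{20110} \approx -6627.0$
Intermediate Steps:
$q = - \frac{20697}{20110} \approx -1.0292$
$q - 6626 = - \frac{20697}{20110} - 6626 = - \frac{133269557}{20110}$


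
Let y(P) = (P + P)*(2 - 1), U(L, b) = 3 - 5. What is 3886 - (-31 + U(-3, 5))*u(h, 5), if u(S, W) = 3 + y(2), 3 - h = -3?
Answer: 4117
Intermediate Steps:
U(L, b) = -2
y(P) = 2*P (y(P) = (2*P)*1 = 2*P)
h = 6 (h = 3 - 1*(-3) = 3 + 3 = 6)
u(S, W) = 7 (u(S, W) = 3 + 2*2 = 3 + 4 = 7)
3886 - (-31 + U(-3, 5))*u(h, 5) = 3886 - (-31 - 2)*7 = 3886 - (-33)*7 = 3886 - 1*(-231) = 3886 + 231 = 4117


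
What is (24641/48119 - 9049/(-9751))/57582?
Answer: 337851611/13508978151879 ≈ 2.5009e-5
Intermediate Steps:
(24641/48119 - 9049/(-9751))/57582 = (24641*(1/48119) - 9049*(-1/9751))*(1/57582) = (24641/48119 + 9049/9751)*(1/57582) = (675703222/469208369)*(1/57582) = 337851611/13508978151879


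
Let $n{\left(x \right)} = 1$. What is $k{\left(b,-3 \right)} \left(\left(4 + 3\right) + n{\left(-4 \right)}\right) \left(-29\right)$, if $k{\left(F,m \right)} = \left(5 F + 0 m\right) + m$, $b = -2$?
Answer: $3016$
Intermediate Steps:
$k{\left(F,m \right)} = m + 5 F$ ($k{\left(F,m \right)} = \left(5 F + 0\right) + m = 5 F + m = m + 5 F$)
$k{\left(b,-3 \right)} \left(\left(4 + 3\right) + n{\left(-4 \right)}\right) \left(-29\right) = \left(-3 + 5 \left(-2\right)\right) \left(\left(4 + 3\right) + 1\right) \left(-29\right) = \left(-3 - 10\right) \left(7 + 1\right) \left(-29\right) = \left(-13\right) 8 \left(-29\right) = \left(-104\right) \left(-29\right) = 3016$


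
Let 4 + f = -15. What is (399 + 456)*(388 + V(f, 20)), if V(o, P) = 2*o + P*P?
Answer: 641250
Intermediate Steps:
f = -19 (f = -4 - 15 = -19)
V(o, P) = P² + 2*o (V(o, P) = 2*o + P² = P² + 2*o)
(399 + 456)*(388 + V(f, 20)) = (399 + 456)*(388 + (20² + 2*(-19))) = 855*(388 + (400 - 38)) = 855*(388 + 362) = 855*750 = 641250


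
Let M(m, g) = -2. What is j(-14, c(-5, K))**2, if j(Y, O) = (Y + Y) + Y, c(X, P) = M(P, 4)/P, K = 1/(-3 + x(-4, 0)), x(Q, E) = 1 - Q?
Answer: 1764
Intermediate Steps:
K = 1/2 (K = 1/(-3 + (1 - 1*(-4))) = 1/(-3 + (1 + 4)) = 1/(-3 + 5) = 1/2 ≈ 0.50000)
c(X, P) = -2/P
j(Y, O) = 3*Y (j(Y, O) = 2*Y + Y = 3*Y)
j(-14, c(-5, K))**2 = (3*(-14))**2 = (-42)**2 = 1764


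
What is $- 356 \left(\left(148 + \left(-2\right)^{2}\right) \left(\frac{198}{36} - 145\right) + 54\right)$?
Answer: $7529400$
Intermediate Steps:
$- 356 \left(\left(148 + \left(-2\right)^{2}\right) \left(\frac{198}{36} - 145\right) + 54\right) = - 356 \left(\left(148 + 4\right) \left(198 \cdot \frac{1}{36} - 145\right) + 54\right) = - 356 \left(152 \left(\frac{11}{2} - 145\right) + 54\right) = - 356 \left(152 \left(- \frac{279}{2}\right) + 54\right) = - 356 \left(-21204 + 54\right) = \left(-356\right) \left(-21150\right) = 7529400$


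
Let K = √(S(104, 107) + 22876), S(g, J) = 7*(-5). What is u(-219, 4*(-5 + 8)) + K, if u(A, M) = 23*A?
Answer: -5037 + √22841 ≈ -4885.9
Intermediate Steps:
S(g, J) = -35
K = √22841 (K = √(-35 + 22876) = √22841 ≈ 151.13)
u(-219, 4*(-5 + 8)) + K = 23*(-219) + √22841 = -5037 + √22841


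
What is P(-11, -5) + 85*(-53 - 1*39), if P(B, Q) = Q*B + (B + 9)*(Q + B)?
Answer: -7733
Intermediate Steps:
P(B, Q) = B*Q + (9 + B)*(B + Q)
P(-11, -5) + 85*(-53 - 1*39) = ((-11)² + 9*(-11) + 9*(-5) + 2*(-11)*(-5)) + 85*(-53 - 1*39) = (121 - 99 - 45 + 110) + 85*(-53 - 39) = 87 + 85*(-92) = 87 - 7820 = -7733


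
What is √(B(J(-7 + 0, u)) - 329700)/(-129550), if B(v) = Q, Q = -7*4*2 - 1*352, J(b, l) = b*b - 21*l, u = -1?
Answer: -I*√82527/64775 ≈ -0.004435*I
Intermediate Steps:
J(b, l) = b² - 21*l
Q = -408 (Q = -28*2 - 352 = -56 - 352 = -408)
B(v) = -408
√(B(J(-7 + 0, u)) - 329700)/(-129550) = √(-408 - 329700)/(-129550) = √(-330108)*(-1/129550) = (2*I*√82527)*(-1/129550) = -I*√82527/64775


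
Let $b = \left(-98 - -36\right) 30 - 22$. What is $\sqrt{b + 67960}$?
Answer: $3 \sqrt{7342} \approx 257.06$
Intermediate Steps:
$b = -1882$ ($b = \left(-98 + 36\right) 30 - 22 = \left(-62\right) 30 - 22 = -1860 - 22 = -1882$)
$\sqrt{b + 67960} = \sqrt{-1882 + 67960} = \sqrt{66078} = 3 \sqrt{7342}$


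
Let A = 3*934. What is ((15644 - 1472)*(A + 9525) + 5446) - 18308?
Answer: 174685382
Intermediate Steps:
A = 2802
((15644 - 1472)*(A + 9525) + 5446) - 18308 = ((15644 - 1472)*(2802 + 9525) + 5446) - 18308 = (14172*12327 + 5446) - 18308 = (174698244 + 5446) - 18308 = 174703690 - 18308 = 174685382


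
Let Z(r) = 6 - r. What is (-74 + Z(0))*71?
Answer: -4828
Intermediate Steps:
(-74 + Z(0))*71 = (-74 + (6 - 1*0))*71 = (-74 + (6 + 0))*71 = (-74 + 6)*71 = -68*71 = -4828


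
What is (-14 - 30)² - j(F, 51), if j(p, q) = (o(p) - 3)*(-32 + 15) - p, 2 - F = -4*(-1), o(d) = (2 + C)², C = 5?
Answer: 2716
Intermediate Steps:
o(d) = 49 (o(d) = (2 + 5)² = 7² = 49)
F = -2 (F = 2 - (-4)*(-1) = 2 - 1*4 = 2 - 4 = -2)
j(p, q) = -782 - p (j(p, q) = (49 - 3)*(-32 + 15) - p = 46*(-17) - p = -782 - p)
(-14 - 30)² - j(F, 51) = (-14 - 30)² - (-782 - 1*(-2)) = (-44)² - (-782 + 2) = 1936 - 1*(-780) = 1936 + 780 = 2716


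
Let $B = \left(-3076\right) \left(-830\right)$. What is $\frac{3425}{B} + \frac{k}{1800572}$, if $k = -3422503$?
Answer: $- \frac{436587850007}{229850218088} \approx -1.8994$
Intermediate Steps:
$B = 2553080$
$\frac{3425}{B} + \frac{k}{1800572} = \frac{3425}{2553080} - \frac{3422503}{1800572} = 3425 \cdot \frac{1}{2553080} - \frac{3422503}{1800572} = \frac{685}{510616} - \frac{3422503}{1800572} = - \frac{436587850007}{229850218088}$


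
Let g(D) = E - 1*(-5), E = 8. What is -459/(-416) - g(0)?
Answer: -4949/416 ≈ -11.897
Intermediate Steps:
g(D) = 13 (g(D) = 8 - 1*(-5) = 8 + 5 = 13)
-459/(-416) - g(0) = -459/(-416) - 1*13 = -459*(-1/416) - 13 = 459/416 - 13 = -4949/416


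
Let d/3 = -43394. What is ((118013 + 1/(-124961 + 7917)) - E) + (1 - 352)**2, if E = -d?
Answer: 12995629407/117044 ≈ 1.1103e+5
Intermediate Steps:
d = -130182 (d = 3*(-43394) = -130182)
E = 130182 (E = -1*(-130182) = 130182)
((118013 + 1/(-124961 + 7917)) - E) + (1 - 352)**2 = ((118013 + 1/(-124961 + 7917)) - 1*130182) + (1 - 352)**2 = ((118013 + 1/(-117044)) - 130182) + (-351)**2 = ((118013 - 1/117044) - 130182) + 123201 = (13812713571/117044 - 130182) + 123201 = -1424308437/117044 + 123201 = 12995629407/117044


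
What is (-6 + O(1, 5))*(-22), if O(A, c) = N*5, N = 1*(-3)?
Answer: 462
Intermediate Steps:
N = -3
O(A, c) = -15 (O(A, c) = -3*5 = -15)
(-6 + O(1, 5))*(-22) = (-6 - 15)*(-22) = -21*(-22) = 462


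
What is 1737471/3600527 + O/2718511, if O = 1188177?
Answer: 9001397394960/9788072255297 ≈ 0.91963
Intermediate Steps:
1737471/3600527 + O/2718511 = 1737471/3600527 + 1188177/2718511 = 9001397394960/9788072255297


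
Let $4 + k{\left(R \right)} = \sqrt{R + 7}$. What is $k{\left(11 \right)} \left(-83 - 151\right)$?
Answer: $936 - 702 \sqrt{2} \approx -56.778$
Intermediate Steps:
$k{\left(R \right)} = -4 + \sqrt{7 + R}$ ($k{\left(R \right)} = -4 + \sqrt{R + 7} = -4 + \sqrt{7 + R}$)
$k{\left(11 \right)} \left(-83 - 151\right) = \left(-4 + \sqrt{7 + 11}\right) \left(-83 - 151\right) = \left(-4 + \sqrt{18}\right) \left(-234\right) = \left(-4 + 3 \sqrt{2}\right) \left(-234\right) = 936 - 702 \sqrt{2}$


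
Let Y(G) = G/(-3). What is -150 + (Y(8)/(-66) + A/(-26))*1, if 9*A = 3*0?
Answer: -14846/99 ≈ -149.96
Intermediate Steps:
A = 0 (A = (3*0)/9 = (⅑)*0 = 0)
Y(G) = -G/3 (Y(G) = G*(-⅓) = -G/3)
-150 + (Y(8)/(-66) + A/(-26))*1 = -150 + (-⅓*8/(-66) + 0/(-26))*1 = -150 + (-8/3*(-1/66) + 0*(-1/26))*1 = -150 + (4/99 + 0)*1 = -150 + (4/99)*1 = -150 + 4/99 = -14846/99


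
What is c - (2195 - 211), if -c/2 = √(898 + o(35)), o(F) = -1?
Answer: -1984 - 2*√897 ≈ -2043.9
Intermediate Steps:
c = -2*√897 (c = -2*√(898 - 1) = -2*√897 ≈ -59.900)
c - (2195 - 211) = -2*√897 - (2195 - 211) = -2*√897 - 1*1984 = -2*√897 - 1984 = -1984 - 2*√897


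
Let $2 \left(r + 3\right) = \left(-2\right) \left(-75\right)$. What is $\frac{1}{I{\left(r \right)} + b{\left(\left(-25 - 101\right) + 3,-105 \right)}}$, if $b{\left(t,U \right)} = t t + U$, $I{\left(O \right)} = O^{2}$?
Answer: $\frac{1}{20208} \approx 4.9485 \cdot 10^{-5}$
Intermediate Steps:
$r = 72$ ($r = -3 + \frac{\left(-2\right) \left(-75\right)}{2} = -3 + \frac{1}{2} \cdot 150 = -3 + 75 = 72$)
$b{\left(t,U \right)} = U + t^{2}$ ($b{\left(t,U \right)} = t^{2} + U = U + t^{2}$)
$\frac{1}{I{\left(r \right)} + b{\left(\left(-25 - 101\right) + 3,-105 \right)}} = \frac{1}{72^{2} - \left(105 - \left(\left(-25 - 101\right) + 3\right)^{2}\right)} = \frac{1}{5184 - \left(105 - \left(-126 + 3\right)^{2}\right)} = \frac{1}{5184 - \left(105 - \left(-123\right)^{2}\right)} = \frac{1}{5184 + \left(-105 + 15129\right)} = \frac{1}{5184 + 15024} = \frac{1}{20208}$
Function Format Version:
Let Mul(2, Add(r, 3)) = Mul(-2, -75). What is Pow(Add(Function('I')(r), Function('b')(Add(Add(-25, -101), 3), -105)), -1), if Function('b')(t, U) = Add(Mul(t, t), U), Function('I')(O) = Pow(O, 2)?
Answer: Rational(1, 20208) ≈ 4.9485e-5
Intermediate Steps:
r = 72 (r = Add(-3, Mul(Rational(1, 2), Mul(-2, -75))) = Add(-3, Mul(Rational(1, 2), 150)) = Add(-3, 75) = 72)
Function('b')(t, U) = Add(U, Pow(t, 2)) (Function('b')(t, U) = Add(Pow(t, 2), U) = Add(U, Pow(t, 2)))
Pow(Add(Function('I')(r), Function('b')(Add(Add(-25, -101), 3), -105)), -1) = Pow(Add(Pow(72, 2), Add(-105, Pow(Add(Add(-25, -101), 3), 2))), -1) = Pow(Add(5184, Add(-105, Pow(Add(-126, 3), 2))), -1) = Pow(Add(5184, Add(-105, Pow(-123, 2))), -1) = Pow(Add(5184, Add(-105, 15129)), -1) = Pow(Add(5184, 15024), -1) = Pow(20208, -1) = Rational(1, 20208)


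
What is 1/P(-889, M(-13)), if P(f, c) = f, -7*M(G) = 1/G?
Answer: -1/889 ≈ -0.0011249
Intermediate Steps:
M(G) = -1/(7*G)
1/P(-889, M(-13)) = 1/(-889) = -1/889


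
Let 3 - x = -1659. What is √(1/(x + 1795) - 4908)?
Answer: I*√58654763435/3457 ≈ 70.057*I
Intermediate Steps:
x = 1662 (x = 3 - 1*(-1659) = 3 + 1659 = 1662)
√(1/(x + 1795) - 4908) = √(1/(1662 + 1795) - 4908) = √(1/3457 - 4908) = √(-16966955/3457) = I*√58654763435/3457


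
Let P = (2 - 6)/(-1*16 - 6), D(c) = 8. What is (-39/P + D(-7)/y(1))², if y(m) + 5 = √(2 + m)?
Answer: 22648273/484 + 19036*√3/121 ≈ 47066.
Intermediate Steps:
y(m) = -5 + √(2 + m)
P = 2/11 (P = -4/(-16 - 6) = -4/(-22) = -4*(-1/22) = 2/11 ≈ 0.18182)
(-39/P + D(-7)/y(1))² = (-39/2/11 + 8/(-5 + √(2 + 1)))² = (-39*11/2 + 8/(-5 + √3))² = (-429/2 + 8/(-5 + √3))²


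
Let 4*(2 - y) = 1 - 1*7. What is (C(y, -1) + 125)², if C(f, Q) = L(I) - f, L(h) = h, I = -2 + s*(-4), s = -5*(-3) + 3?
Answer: 9025/4 ≈ 2256.3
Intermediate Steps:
s = 18 (s = 15 + 3 = 18)
I = -74 (I = -2 + 18*(-4) = -2 - 72 = -74)
y = 7/2 (y = 2 - (1 - 1*7)/4 = 2 - (1 - 7)/4 = 2 - ¼*(-6) = 2 + 3/2 = 7/2 ≈ 3.5000)
C(f, Q) = -74 - f
(C(y, -1) + 125)² = ((-74 - 1*7/2) + 125)² = ((-74 - 7/2) + 125)² = (-155/2 + 125)² = (95/2)² = 9025/4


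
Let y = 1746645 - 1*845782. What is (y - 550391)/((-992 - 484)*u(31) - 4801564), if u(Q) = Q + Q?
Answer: -5154/71957 ≈ -0.071626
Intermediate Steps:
u(Q) = 2*Q
y = 900863 (y = 1746645 - 845782 = 900863)
(y - 550391)/((-992 - 484)*u(31) - 4801564) = (900863 - 550391)/((-992 - 484)*(2*31) - 4801564) = 350472/(-1476*62 - 4801564) = 350472/(-91512 - 4801564) = 350472/(-4893076) = 350472*(-1/4893076) = -5154/71957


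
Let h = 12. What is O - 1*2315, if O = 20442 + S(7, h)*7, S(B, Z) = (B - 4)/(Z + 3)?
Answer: 90642/5 ≈ 18128.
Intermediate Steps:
S(B, Z) = (-4 + B)/(3 + Z)
O = 102217/5 (O = 20442 + ((-4 + 7)/(3 + 12))*7 = 20442 + (3/15)*7 = 20442 + ((1/15)*3)*7 = 20442 + (⅕)*7 = 20442 + 7/5 = 102217/5 ≈ 20443.)
O - 1*2315 = 102217/5 - 1*2315 = 102217/5 - 2315 = 90642/5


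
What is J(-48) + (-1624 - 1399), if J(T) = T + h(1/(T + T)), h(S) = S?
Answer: -294817/96 ≈ -3071.0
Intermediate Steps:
J(T) = T + 1/(2*T) (J(T) = T + 1/(T + T) = T + 1/(2*T))
J(-48) + (-1624 - 1399) = (-48 + (½)/(-48)) + (-1624 - 1399) = (-48 + (½)*(-1/48)) - 3023 = (-48 - 1/96) - 3023 = -4609/96 - 3023 = -294817/96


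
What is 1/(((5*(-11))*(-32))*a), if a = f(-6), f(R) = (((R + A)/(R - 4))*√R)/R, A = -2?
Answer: I*√6/1408 ≈ 0.0017397*I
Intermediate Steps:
f(R) = (-2 + R)/(√R*(-4 + R)) (f(R) = (((R - 2)/(R - 4))*√R)/R = (((-2 + R)/(-4 + R))*√R)/R = (√R*(-2 + R)/(-4 + R))/R = (-2 + R)/(√R*(-4 + R)))
a = -2*I*√6/15 (a = (-2 - 6)/(√(-6)*(-4 - 6)) = -I*√6/6*(-8)/(-10) = -I*√6/6*(-⅒)*(-8) = -2*I*√6/15 ≈ -0.3266*I)
1/(((5*(-11))*(-32))*a) = 1/(((5*(-11))*(-32))*(-2*I*√6/15)) = 1/((-55*(-32))*(-2*I*√6/15)) = 1/(1760*(-2*I*√6/15)) = 1/(-704*I*√6/3) = I*√6/1408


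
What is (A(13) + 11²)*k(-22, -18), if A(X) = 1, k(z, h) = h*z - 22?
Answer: 45628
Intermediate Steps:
k(z, h) = -22 + h*z
(A(13) + 11²)*k(-22, -18) = (1 + 11²)*(-22 - 18*(-22)) = (1 + 121)*(-22 + 396) = 122*374 = 45628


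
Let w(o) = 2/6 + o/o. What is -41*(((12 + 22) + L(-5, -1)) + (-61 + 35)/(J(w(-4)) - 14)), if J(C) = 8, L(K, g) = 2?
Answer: -4961/3 ≈ -1653.7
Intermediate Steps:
w(o) = 4/3 (w(o) = 2*(1/6) + 1 = 1/3 + 1 = 4/3)
-41*(((12 + 22) + L(-5, -1)) + (-61 + 35)/(J(w(-4)) - 14)) = -41*(((12 + 22) + 2) + (-61 + 35)/(8 - 14)) = -41*((34 + 2) - 26/(-6)) = -41*(36 - 26*(-1/6)) = -41*(36 + 13/3) = -41*121/3 = -4961/3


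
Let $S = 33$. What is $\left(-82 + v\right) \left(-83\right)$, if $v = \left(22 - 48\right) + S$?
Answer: $6225$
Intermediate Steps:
$v = 7$ ($v = \left(22 - 48\right) + 33 = -26 + 33 = 7$)
$\left(-82 + v\right) \left(-83\right) = \left(-82 + 7\right) \left(-83\right) = \left(-75\right) \left(-83\right) = 6225$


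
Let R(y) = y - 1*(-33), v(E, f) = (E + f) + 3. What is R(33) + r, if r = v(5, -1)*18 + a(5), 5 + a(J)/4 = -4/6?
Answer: 508/3 ≈ 169.33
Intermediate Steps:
a(J) = -68/3 (a(J) = -20 + 4*(-4/6) = -20 + 4*(-4*⅙) = -20 + 4*(-⅔) = -20 - 8/3 = -68/3)
v(E, f) = 3 + E + f
r = 310/3 (r = (3 + 5 - 1)*18 - 68/3 = 7*18 - 68/3 = 126 - 68/3 = 310/3 ≈ 103.33)
R(y) = 33 + y (R(y) = y + 33 = 33 + y)
R(33) + r = (33 + 33) + 310/3 = 66 + 310/3 = 508/3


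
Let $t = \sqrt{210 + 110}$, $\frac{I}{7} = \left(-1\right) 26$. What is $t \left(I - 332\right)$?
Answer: $- 4112 \sqrt{5} \approx -9194.7$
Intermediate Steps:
$I = -182$ ($I = 7 \left(\left(-1\right) 26\right) = 7 \left(-26\right) = -182$)
$t = 8 \sqrt{5}$ ($t = \sqrt{320} = 8 \sqrt{5} \approx 17.889$)
$t \left(I - 332\right) = 8 \sqrt{5} \left(-182 - 332\right) = 8 \sqrt{5} \left(-514\right) = - 4112 \sqrt{5}$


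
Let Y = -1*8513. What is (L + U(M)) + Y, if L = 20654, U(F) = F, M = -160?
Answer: 11981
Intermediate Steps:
Y = -8513
(L + U(M)) + Y = (20654 - 160) - 8513 = 20494 - 8513 = 11981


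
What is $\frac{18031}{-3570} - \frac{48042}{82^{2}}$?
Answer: $- \frac{36593798}{3000585} \approx -12.196$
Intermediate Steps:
$\frac{18031}{-3570} - \frac{48042}{82^{2}} = 18031 \left(- \frac{1}{3570}\right) - \frac{48042}{6724} = - \frac{18031}{3570} - \frac{24021}{3362} = - \frac{36593798}{3000585}$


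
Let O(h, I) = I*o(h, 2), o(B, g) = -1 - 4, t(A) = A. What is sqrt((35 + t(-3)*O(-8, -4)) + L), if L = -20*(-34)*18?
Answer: sqrt(12215) ≈ 110.52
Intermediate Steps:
o(B, g) = -5
O(h, I) = -5*I (O(h, I) = I*(-5) = -5*I)
L = 12240 (L = 680*18 = 12240)
sqrt((35 + t(-3)*O(-8, -4)) + L) = sqrt((35 - (-15)*(-4)) + 12240) = sqrt((35 - 3*20) + 12240) = sqrt((35 - 60) + 12240) = sqrt(-25 + 12240) = sqrt(12215)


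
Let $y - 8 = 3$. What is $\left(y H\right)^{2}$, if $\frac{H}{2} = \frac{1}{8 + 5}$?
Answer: $\frac{484}{169} \approx 2.8639$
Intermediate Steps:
$y = 11$ ($y = 8 + 3 = 11$)
$H = \frac{2}{13}$ ($H = \frac{2}{8 + 5} = \frac{2}{13} \approx 0.15385$)
$\left(y H\right)^{2} = \left(11 \cdot \frac{2}{13}\right)^{2} = \left(\frac{22}{13}\right)^{2} = \frac{484}{169}$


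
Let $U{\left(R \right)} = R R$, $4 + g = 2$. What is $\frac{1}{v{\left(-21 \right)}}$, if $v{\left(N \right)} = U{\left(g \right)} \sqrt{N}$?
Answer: $- \frac{i \sqrt{21}}{84} \approx - 0.054554 i$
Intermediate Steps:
$g = -2$ ($g = -4 + 2 = -2$)
$U{\left(R \right)} = R^{2}$
$v{\left(N \right)} = 4 \sqrt{N}$ ($v{\left(N \right)} = \left(-2\right)^{2} \sqrt{N} = 4 \sqrt{N}$)
$\frac{1}{v{\left(-21 \right)}} = \frac{1}{4 \sqrt{-21}} = \frac{1}{4 i \sqrt{21}} = - \frac{i \sqrt{21}}{84}$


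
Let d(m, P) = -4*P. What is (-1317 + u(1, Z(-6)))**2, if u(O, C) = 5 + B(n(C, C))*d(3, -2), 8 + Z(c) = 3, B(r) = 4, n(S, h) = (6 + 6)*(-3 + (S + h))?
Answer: 1638400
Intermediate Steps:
n(S, h) = -36 + 12*S + 12*h (n(S, h) = 12*(-3 + S + h) = -36 + 12*S + 12*h)
Z(c) = -5 (Z(c) = -8 + 3 = -5)
u(O, C) = 37 (u(O, C) = 5 + 4*(-4*(-2)) = 5 + 4*8 = 5 + 32 = 37)
(-1317 + u(1, Z(-6)))**2 = (-1317 + 37)**2 = (-1280)**2 = 1638400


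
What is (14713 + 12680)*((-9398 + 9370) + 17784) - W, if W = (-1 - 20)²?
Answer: 486389667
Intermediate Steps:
W = 441 (W = (-21)² = 441)
(14713 + 12680)*((-9398 + 9370) + 17784) - W = (14713 + 12680)*((-9398 + 9370) + 17784) - 1*441 = 27393*(-28 + 17784) - 441 = 27393*17756 - 441 = 486390108 - 441 = 486389667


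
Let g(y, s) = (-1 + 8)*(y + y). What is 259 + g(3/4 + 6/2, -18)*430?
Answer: 22834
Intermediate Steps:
g(y, s) = 14*y (g(y, s) = 7*(2*y) = 14*y)
259 + g(3/4 + 6/2, -18)*430 = 259 + (14*(3/4 + 6/2))*430 = 259 + (14*(3*(1/4) + 6*(1/2)))*430 = 259 + (14*(3/4 + 3))*430 = 259 + (14*(15/4))*430 = 259 + (105/2)*430 = 259 + 22575 = 22834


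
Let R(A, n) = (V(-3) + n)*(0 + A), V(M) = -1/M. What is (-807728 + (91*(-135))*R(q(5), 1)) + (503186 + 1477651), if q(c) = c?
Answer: 1091209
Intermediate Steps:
R(A, n) = A*(⅓ + n) (R(A, n) = (-1/(-3) + n)*(0 + A) = (-1*(-⅓) + n)*A = (⅓ + n)*A = A*(⅓ + n))
(-807728 + (91*(-135))*R(q(5), 1)) + (503186 + 1477651) = (-807728 + (91*(-135))*(5*(⅓ + 1))) + (503186 + 1477651) = (-807728 - 61425*4/3) + 1980837 = (-807728 - 12285*20/3) + 1980837 = (-807728 - 81900) + 1980837 = -889628 + 1980837 = 1091209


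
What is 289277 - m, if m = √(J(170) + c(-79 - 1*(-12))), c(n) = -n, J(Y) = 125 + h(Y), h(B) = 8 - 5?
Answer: 289277 - √195 ≈ 2.8926e+5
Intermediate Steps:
h(B) = 3
J(Y) = 128 (J(Y) = 125 + 3 = 128)
m = √195 (m = √(128 - (-79 - 1*(-12))) = √(128 - (-79 + 12)) = √(128 - 1*(-67)) = √(128 + 67) = √195 ≈ 13.964)
289277 - m = 289277 - √195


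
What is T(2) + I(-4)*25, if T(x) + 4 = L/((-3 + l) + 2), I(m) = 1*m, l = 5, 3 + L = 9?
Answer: -205/2 ≈ -102.50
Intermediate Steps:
L = 6 (L = -3 + 9 = 6)
I(m) = m
T(x) = -5/2 (T(x) = -4 + 6/((-3 + 5) + 2) = -4 + 6/(2 + 2) = -4 + 6/4 = -4 + 6*(¼) = -4 + 3/2 = -5/2)
T(2) + I(-4)*25 = -5/2 - 4*25 = -5/2 - 100 = -205/2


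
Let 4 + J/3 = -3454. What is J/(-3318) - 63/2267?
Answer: 554972/179093 ≈ 3.0988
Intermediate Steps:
J = -10374 (J = -12 + 3*(-3454) = -12 - 10362 = -10374)
J/(-3318) - 63/2267 = -10374/(-3318) - 63/2267 = -10374*(-1/3318) - 63*1/2267 = 247/79 - 63/2267 = 554972/179093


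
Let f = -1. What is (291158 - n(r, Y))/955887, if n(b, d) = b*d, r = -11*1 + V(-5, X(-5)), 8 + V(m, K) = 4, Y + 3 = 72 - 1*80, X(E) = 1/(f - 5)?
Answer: 290993/955887 ≈ 0.30442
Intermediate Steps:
X(E) = -⅙ (X(E) = 1/(-1 - 5) = 1/(-6) = -⅙)
Y = -11 (Y = -3 + (72 - 1*80) = -3 + (72 - 80) = -3 - 8 = -11)
V(m, K) = -4 (V(m, K) = -8 + 4 = -4)
r = -15 (r = -11*1 - 4 = -11 - 4 = -15)
(291158 - n(r, Y))/955887 = (291158 - (-15)*(-11))/955887 = (291158 - 1*165)*(1/955887) = (291158 - 165)*(1/955887) = 290993*(1/955887) = 290993/955887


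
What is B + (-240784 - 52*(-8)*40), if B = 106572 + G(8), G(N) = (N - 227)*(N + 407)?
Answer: -208457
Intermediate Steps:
G(N) = (-227 + N)*(407 + N)
B = 15687 (B = 106572 + (-92389 + 8² + 180*8) = 106572 + (-92389 + 64 + 1440) = 106572 - 90885 = 15687)
B + (-240784 - 52*(-8)*40) = 15687 + (-240784 - 52*(-8)*40) = 15687 + (-240784 - (-416)*40) = 15687 + (-240784 - 1*(-16640)) = 15687 + (-240784 + 16640) = 15687 - 224144 = -208457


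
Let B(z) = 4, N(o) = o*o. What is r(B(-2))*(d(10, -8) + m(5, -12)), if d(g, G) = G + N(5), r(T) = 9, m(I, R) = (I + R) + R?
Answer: -18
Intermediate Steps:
N(o) = o²
m(I, R) = I + 2*R
d(g, G) = 25 + G (d(g, G) = G + 5² = G + 25 = 25 + G)
r(B(-2))*(d(10, -8) + m(5, -12)) = 9*((25 - 8) + (5 + 2*(-12))) = 9*(17 + (5 - 24)) = 9*(17 - 19) = 9*(-2) = -18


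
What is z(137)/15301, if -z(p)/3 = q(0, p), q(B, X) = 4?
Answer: -12/15301 ≈ -0.00078426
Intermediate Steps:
z(p) = -12 (z(p) = -3*4 = -12)
z(137)/15301 = -12/15301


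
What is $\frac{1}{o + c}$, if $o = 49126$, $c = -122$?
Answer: $\frac{1}{49004} \approx 2.0406 \cdot 10^{-5}$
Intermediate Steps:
$\frac{1}{o + c} = \frac{1}{49126 - 122} = \frac{1}{49004}$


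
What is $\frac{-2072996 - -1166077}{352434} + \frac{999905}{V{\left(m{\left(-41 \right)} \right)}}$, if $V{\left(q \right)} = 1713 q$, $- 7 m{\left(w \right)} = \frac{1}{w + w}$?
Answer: $\frac{67425448073911}{201239814} \approx 3.3505 \cdot 10^{5}$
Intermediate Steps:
$m{\left(w \right)} = - \frac{1}{14 w}$ ($m{\left(w \right)} = - \frac{1}{7 \left(w + w\right)} = - \frac{1}{7 \cdot 2 w} = - \frac{\frac{1}{2} \frac{1}{w}}{7} = - \frac{1}{14 w}$)
$\frac{-2072996 - -1166077}{352434} + \frac{999905}{V{\left(m{\left(-41 \right)} \right)}} = \frac{-2072996 - -1166077}{352434} + \frac{999905}{1713 \left(- \frac{1}{14 \left(-41\right)}\right)} = \left(-2072996 + 1166077\right) \frac{1}{352434} + \frac{999905}{1713 \left(\left(- \frac{1}{14}\right) \left(- \frac{1}{41}\right)\right)} = \left(-906919\right) \frac{1}{352434} + \frac{999905}{1713 \cdot \frac{1}{574}} = - \frac{906919}{352434} + \frac{999905}{\frac{1713}{574}} = - \frac{906919}{352434} + 999905 \cdot \frac{574}{1713} = - \frac{906919}{352434} + \frac{573945470}{1713} = \frac{67425448073911}{201239814}$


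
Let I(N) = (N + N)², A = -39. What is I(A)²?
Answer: 37015056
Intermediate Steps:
I(N) = 4*N² (I(N) = (2*N)² = 4*N²)
I(A)² = (4*(-39)²)² = (4*1521)² = 6084² = 37015056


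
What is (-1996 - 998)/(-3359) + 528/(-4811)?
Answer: 12630582/16160149 ≈ 0.78159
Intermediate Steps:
(-1996 - 998)/(-3359) + 528/(-4811) = -2994*(-1/3359) + 528*(-1/4811) = 2994/3359 - 528/4811 = 12630582/16160149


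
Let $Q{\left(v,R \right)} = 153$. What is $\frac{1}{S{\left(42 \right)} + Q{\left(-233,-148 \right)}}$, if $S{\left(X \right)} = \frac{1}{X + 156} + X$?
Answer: $\frac{198}{38611} \approx 0.0051281$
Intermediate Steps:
$S{\left(X \right)} = X + \frac{1}{156 + X}$ ($S{\left(X \right)} = \frac{1}{156 + X} + X = X + \frac{1}{156 + X}$)
$\frac{1}{S{\left(42 \right)} + Q{\left(-233,-148 \right)}} = \frac{1}{\frac{1 + 42^{2} + 156 \cdot 42}{156 + 42} + 153} = \frac{1}{\frac{1 + 1764 + 6552}{198} + 153} = \frac{1}{\frac{1}{198} \cdot 8317 + 153} = \frac{1}{\frac{8317}{198} + 153} = \frac{1}{\frac{38611}{198}} = \frac{198}{38611}$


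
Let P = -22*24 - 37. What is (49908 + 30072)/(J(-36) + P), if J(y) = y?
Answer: -79980/601 ≈ -133.08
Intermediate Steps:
P = -565 (P = -528 - 37 = -565)
(49908 + 30072)/(J(-36) + P) = (49908 + 30072)/(-36 - 565) = 79980/(-601) = 79980*(-1/601) = -79980/601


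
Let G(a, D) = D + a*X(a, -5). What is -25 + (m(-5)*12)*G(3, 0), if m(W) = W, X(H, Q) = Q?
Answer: 875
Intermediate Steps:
G(a, D) = D - 5*a (G(a, D) = D + a*(-5) = D - 5*a)
-25 + (m(-5)*12)*G(3, 0) = -25 + (-5*12)*(0 - 5*3) = -25 - 60*(0 - 15) = -25 - 60*(-15) = -25 + 900 = 875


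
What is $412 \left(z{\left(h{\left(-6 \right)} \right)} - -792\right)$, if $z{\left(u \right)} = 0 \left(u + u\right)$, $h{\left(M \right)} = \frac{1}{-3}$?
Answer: $326304$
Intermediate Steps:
$h{\left(M \right)} = - \frac{1}{3}$
$z{\left(u \right)} = 0$ ($z{\left(u \right)} = 0 \cdot 2 u = 0$)
$412 \left(z{\left(h{\left(-6 \right)} \right)} - -792\right) = 412 \left(0 - -792\right) = 412 \left(0 + 792\right) = 412 \cdot 792 = 326304$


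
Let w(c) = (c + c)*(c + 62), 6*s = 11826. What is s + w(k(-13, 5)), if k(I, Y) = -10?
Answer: 931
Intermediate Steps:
s = 1971 (s = (⅙)*11826 = 1971)
w(c) = 2*c*(62 + c) (w(c) = (2*c)*(62 + c) = 2*c*(62 + c))
s + w(k(-13, 5)) = 1971 + 2*(-10)*(62 - 10) = 1971 + 2*(-10)*52 = 1971 - 1040 = 931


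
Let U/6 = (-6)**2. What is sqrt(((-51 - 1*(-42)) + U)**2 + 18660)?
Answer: sqrt(61509) ≈ 248.01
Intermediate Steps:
U = 216 (U = 6*(-6)**2 = 6*36 = 216)
sqrt(((-51 - 1*(-42)) + U)**2 + 18660) = sqrt(((-51 - 1*(-42)) + 216)**2 + 18660) = sqrt(((-51 + 42) + 216)**2 + 18660) = sqrt((-9 + 216)**2 + 18660) = sqrt(207**2 + 18660) = sqrt(42849 + 18660) = sqrt(61509)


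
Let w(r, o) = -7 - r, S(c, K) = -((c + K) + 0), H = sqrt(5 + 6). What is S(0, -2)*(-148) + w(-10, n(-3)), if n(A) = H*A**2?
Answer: -293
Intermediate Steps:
H = sqrt(11) ≈ 3.3166
S(c, K) = -K - c (S(c, K) = -((K + c) + 0) = -(K + c) = -K - c)
n(A) = sqrt(11)*A**2
S(0, -2)*(-148) + w(-10, n(-3)) = (-1*(-2) - 1*0)*(-148) + (-7 - 1*(-10)) = (2 + 0)*(-148) + (-7 + 10) = 2*(-148) + 3 = -296 + 3 = -293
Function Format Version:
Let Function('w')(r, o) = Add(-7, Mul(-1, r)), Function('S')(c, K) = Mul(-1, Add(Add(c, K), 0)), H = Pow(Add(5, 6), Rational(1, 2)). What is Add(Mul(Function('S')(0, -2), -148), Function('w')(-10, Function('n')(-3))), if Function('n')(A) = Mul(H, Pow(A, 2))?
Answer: -293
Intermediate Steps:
H = Pow(11, Rational(1, 2)) ≈ 3.3166
Function('S')(c, K) = Add(Mul(-1, K), Mul(-1, c)) (Function('S')(c, K) = Mul(-1, Add(Add(K, c), 0)) = Mul(-1, Add(K, c)) = Add(Mul(-1, K), Mul(-1, c)))
Function('n')(A) = Mul(Pow(11, Rational(1, 2)), Pow(A, 2))
Add(Mul(Function('S')(0, -2), -148), Function('w')(-10, Function('n')(-3))) = Add(Mul(Add(Mul(-1, -2), Mul(-1, 0)), -148), Add(-7, Mul(-1, -10))) = Add(Mul(Add(2, 0), -148), Add(-7, 10)) = Add(Mul(2, -148), 3) = Add(-296, 3) = -293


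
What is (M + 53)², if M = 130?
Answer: 33489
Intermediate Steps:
(M + 53)² = (130 + 53)² = 183² = 33489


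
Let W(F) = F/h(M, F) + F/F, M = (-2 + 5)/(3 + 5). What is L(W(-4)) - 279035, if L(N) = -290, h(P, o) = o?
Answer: -279325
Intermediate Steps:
M = 3/8 ≈ 0.37500
W(F) = 2 (W(F) = F/F + F/F = 1 + 1 = 2)
L(W(-4)) - 279035 = -290 - 279035 = -279325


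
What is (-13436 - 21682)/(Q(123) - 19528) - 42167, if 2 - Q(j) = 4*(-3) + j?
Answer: -827998261/19637 ≈ -42165.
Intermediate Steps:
Q(j) = 14 - j (Q(j) = 2 - (4*(-3) + j) = 2 - (-12 + j) = 2 + (12 - j) = 14 - j)
(-13436 - 21682)/(Q(123) - 19528) - 42167 = (-13436 - 21682)/((14 - 1*123) - 19528) - 42167 = -35118/((14 - 123) - 19528) - 42167 = -35118/(-109 - 19528) - 42167 = -35118/(-19637) - 42167 = -35118*(-1/19637) - 42167 = 35118/19637 - 42167 = -827998261/19637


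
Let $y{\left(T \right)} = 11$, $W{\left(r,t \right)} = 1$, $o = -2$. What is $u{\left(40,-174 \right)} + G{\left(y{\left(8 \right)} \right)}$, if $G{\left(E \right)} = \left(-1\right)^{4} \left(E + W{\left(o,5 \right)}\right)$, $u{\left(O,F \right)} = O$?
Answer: $52$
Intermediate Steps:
$G{\left(E \right)} = 1 + E$ ($G{\left(E \right)} = \left(-1\right)^{4} \left(E + 1\right) = 1 \left(1 + E\right) = 1 + E$)
$u{\left(40,-174 \right)} + G{\left(y{\left(8 \right)} \right)} = 40 + \left(1 + 11\right) = 40 + 12 = 52$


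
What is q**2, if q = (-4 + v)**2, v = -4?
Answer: 4096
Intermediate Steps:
q = 64 (q = (-4 - 4)**2 = (-8)**2 = 64)
q**2 = 64**2 = 4096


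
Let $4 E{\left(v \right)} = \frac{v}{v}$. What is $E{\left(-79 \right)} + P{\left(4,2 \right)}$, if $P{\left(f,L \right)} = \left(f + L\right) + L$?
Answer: $\frac{33}{4} \approx 8.25$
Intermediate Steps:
$P{\left(f,L \right)} = f + 2 L$ ($P{\left(f,L \right)} = \left(L + f\right) + L = f + 2 L$)
$E{\left(v \right)} = \frac{1}{4}$ ($E{\left(v \right)} = \frac{v \frac{1}{v}}{4} = \frac{1}{4} \cdot 1 = \frac{1}{4}$)
$E{\left(-79 \right)} + P{\left(4,2 \right)} = \frac{1}{4} + \left(4 + 2 \cdot 2\right) = \frac{1}{4} + \left(4 + 4\right) = \frac{1}{4} + 8 = \frac{33}{4}$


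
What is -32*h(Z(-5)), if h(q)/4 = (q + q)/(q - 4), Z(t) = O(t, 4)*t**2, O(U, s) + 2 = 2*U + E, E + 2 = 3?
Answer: -70400/279 ≈ -252.33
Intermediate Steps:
E = 1 (E = -2 + 3 = 1)
O(U, s) = -1 + 2*U (O(U, s) = -2 + (2*U + 1) = -2 + (1 + 2*U) = -1 + 2*U)
Z(t) = t**2*(-1 + 2*t) (Z(t) = (-1 + 2*t)*t**2 = t**2*(-1 + 2*t))
h(q) = 8*q/(-4 + q) (h(q) = 4*((q + q)/(q - 4)) = 4*((2*q)/(-4 + q)) = 4*(2*q/(-4 + q)) = 8*q/(-4 + q))
-32*h(Z(-5)) = -256*(-5)**2*(-1 + 2*(-5))/(-4 + (-5)**2*(-1 + 2*(-5))) = -256*25*(-1 - 10)/(-4 + 25*(-1 - 10)) = -256*25*(-11)/(-4 + 25*(-11)) = -256*(-275)/(-4 - 275) = -256*(-275)/(-279) = -256*(-275)*(-1)/279 = -32*2200/279 = -70400/279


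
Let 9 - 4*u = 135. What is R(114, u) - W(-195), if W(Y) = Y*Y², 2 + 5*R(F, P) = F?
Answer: 37074487/5 ≈ 7.4149e+6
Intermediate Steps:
u = -63/2 (u = 9/4 - ¼*135 = 9/4 - 135/4 = -63/2 ≈ -31.500)
R(F, P) = -⅖ + F/5
W(Y) = Y³
R(114, u) - W(-195) = (-⅖ + (⅕)*114) - 1*(-195)³ = (-⅖ + 114/5) - 1*(-7414875) = 112/5 + 7414875 = 37074487/5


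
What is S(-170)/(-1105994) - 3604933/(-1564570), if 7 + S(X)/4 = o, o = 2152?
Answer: 1986805128901/865202516290 ≈ 2.2963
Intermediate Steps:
S(X) = 8580 (S(X) = -28 + 4*2152 = -28 + 8608 = 8580)
S(-170)/(-1105994) - 3604933/(-1564570) = 8580/(-1105994) - 3604933/(-1564570) = 8580*(-1/1105994) - 3604933*(-1/1564570) = -4290/552997 + 3604933/1564570 = 1986805128901/865202516290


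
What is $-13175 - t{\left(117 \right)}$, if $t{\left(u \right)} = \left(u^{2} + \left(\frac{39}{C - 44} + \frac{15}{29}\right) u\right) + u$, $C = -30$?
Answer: $- \frac{57898769}{2146} \approx -26980.0$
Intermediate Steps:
$t{\left(u \right)} = u^{2} + \frac{2125 u}{2146}$ ($t{\left(u \right)} = \left(u^{2} + \left(\frac{39}{-30 - 44} + \frac{15}{29}\right) u\right) + u = \left(u^{2} + \left(\frac{39}{-30 - 44} + 15 \cdot \frac{1}{29}\right) u\right) + u = \left(u^{2} + \left(\frac{39}{-74} + \frac{15}{29}\right) u\right) + u = \left(u^{2} + \left(39 \left(- \frac{1}{74}\right) + \frac{15}{29}\right) u\right) + u = \left(u^{2} + \left(- \frac{39}{74} + \frac{15}{29}\right) u\right) + u = \left(u^{2} - \frac{21 u}{2146}\right) + u = u^{2} + \frac{2125 u}{2146}$)
$-13175 - t{\left(117 \right)} = -13175 - \frac{1}{2146} \cdot 117 \left(2125 + 2146 \cdot 117\right) = -13175 - \frac{1}{2146} \cdot 117 \left(2125 + 251082\right) = -13175 - \frac{1}{2146} \cdot 117 \cdot 253207 = -13175 - \frac{29625219}{2146} = - \frac{57898769}{2146}$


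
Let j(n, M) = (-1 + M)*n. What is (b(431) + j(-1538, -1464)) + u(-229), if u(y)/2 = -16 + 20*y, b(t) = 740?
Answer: 2244718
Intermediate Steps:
j(n, M) = n*(-1 + M)
u(y) = -32 + 40*y (u(y) = 2*(-16 + 20*y) = -32 + 40*y)
(b(431) + j(-1538, -1464)) + u(-229) = (740 - 1538*(-1 - 1464)) + (-32 + 40*(-229)) = (740 - 1538*(-1465)) + (-32 - 9160) = (740 + 2253170) - 9192 = 2253910 - 9192 = 2244718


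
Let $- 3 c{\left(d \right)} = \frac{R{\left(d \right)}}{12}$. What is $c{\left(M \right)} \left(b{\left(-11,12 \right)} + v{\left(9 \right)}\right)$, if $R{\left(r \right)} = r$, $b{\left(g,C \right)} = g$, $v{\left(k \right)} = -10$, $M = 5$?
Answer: $\frac{35}{12} \approx 2.9167$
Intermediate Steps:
$c{\left(d \right)} = - \frac{d}{36}$ ($c{\left(d \right)} = - \frac{d \frac{1}{12}}{3} = - \frac{\frac{1}{12} d}{3} = - \frac{d}{36}$)
$c{\left(M \right)} \left(b{\left(-11,12 \right)} + v{\left(9 \right)}\right) = \left(- \frac{1}{36}\right) 5 \left(-11 - 10\right) = \left(- \frac{5}{36}\right) \left(-21\right) = \frac{35}{12}$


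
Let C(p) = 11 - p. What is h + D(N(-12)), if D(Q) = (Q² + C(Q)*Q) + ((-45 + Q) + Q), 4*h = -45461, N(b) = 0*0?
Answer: -45641/4 ≈ -11410.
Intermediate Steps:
N(b) = 0
h = -45461/4 (h = (¼)*(-45461) = -45461/4 ≈ -11365.)
D(Q) = -45 + Q² + 2*Q + Q*(11 - Q) (D(Q) = (Q² + (11 - Q)*Q) + ((-45 + Q) + Q) = (Q² + Q*(11 - Q)) + (-45 + 2*Q) = -45 + Q² + 2*Q + Q*(11 - Q))
h + D(N(-12)) = -45461/4 + (-45 + 13*0) = -45461/4 + (-45 + 0) = -45461/4 - 45 = -45641/4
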